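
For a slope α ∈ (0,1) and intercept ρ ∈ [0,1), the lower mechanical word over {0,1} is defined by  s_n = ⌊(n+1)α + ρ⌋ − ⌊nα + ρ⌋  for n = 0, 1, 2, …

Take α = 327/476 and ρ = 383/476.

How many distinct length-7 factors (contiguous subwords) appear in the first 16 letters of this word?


t_n = ⌊(n·327+383)/476⌋ for n = 0 … 16:
  n=0…9: ⌊383/476⌋=0 ⌊710/476⌋=1 ⌊1037/476⌋=2 ⌊1364/476⌋=2 ⌊1691/476⌋=3 ⌊2018/476⌋=4 ⌊2345/476⌋=4 ⌊2672/476⌋=5 ⌊2999/476⌋=6 ⌊3326/476⌋=6
  n=10…16: ⌊3653/476⌋=7 ⌊3980/476⌋=8 ⌊4307/476⌋=9 ⌊4634/476⌋=9 ⌊4961/476⌋=10 ⌊5288/476⌋=11 ⌊5615/476⌋=11
s_n = t_(n+1) − t_n for n = 0 … 15 gives
prefix = 1101101101110110
slide a length-7 window over [0..6] … [9..15] (10 windows); first occurrence of each distinct factor:
  [  0..  6] 1101101
  [  1..  7] 1011011
  [  2..  8] 0110110
  [  5.. 11] 0110111
  [  6.. 12] 1101110
  [  7.. 13] 1011101
  [  8.. 14] 0111011
  [  9.. 15] 1110110
  (the other 2 windows repeat one of these)
distinct factors: {0110110, 0110111, 0111011, 1011011, 1011101, 1101101, 1101110, 1110110}
count = 8  (Sturmian bound for length 7 is 8)

8


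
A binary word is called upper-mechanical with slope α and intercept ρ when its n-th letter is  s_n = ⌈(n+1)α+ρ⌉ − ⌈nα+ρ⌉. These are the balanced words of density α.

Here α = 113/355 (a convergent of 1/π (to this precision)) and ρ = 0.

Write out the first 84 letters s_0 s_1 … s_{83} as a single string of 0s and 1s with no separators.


100100100100100100100100010010010010010010010001001001001001001001000100100100100100

n=0: ⌈(1·113)/355⌉ − ⌈(0·113)/355⌉ = ⌈113/355⌉ − ⌈0/355⌉ = 1 − 0 = 1
n=1: ⌈(2·113)/355⌉ − ⌈(1·113)/355⌉ = ⌈226/355⌉ − ⌈113/355⌉ = 1 − 1 = 0
n=2: ⌈(3·113)/355⌉ − ⌈(2·113)/355⌉ = ⌈339/355⌉ − ⌈226/355⌉ = 1 − 1 = 0
n=3: ⌈(4·113)/355⌉ − ⌈(3·113)/355⌉ = ⌈452/355⌉ − ⌈339/355⌉ = 2 − 1 = 1
n=4: ⌈(5·113)/355⌉ − ⌈(4·113)/355⌉ = ⌈565/355⌉ − ⌈452/355⌉ = 2 − 2 = 0
n=5: ⌈(6·113)/355⌉ − ⌈(5·113)/355⌉ = ⌈678/355⌉ − ⌈565/355⌉ = 2 − 2 = 0
n=6: ⌈(7·113)/355⌉ − ⌈(6·113)/355⌉ = ⌈791/355⌉ − ⌈678/355⌉ = 3 − 2 = 1
n=7: ⌈(8·113)/355⌉ − ⌈(7·113)/355⌉ = ⌈904/355⌉ − ⌈791/355⌉ = 3 − 3 = 0
n=8: ⌈(9·113)/355⌉ − ⌈(8·113)/355⌉ = ⌈1017/355⌉ − ⌈904/355⌉ = 3 − 3 = 0
n=9: ⌈(10·113)/355⌉ − ⌈(9·113)/355⌉ = ⌈1130/355⌉ − ⌈1017/355⌉ = 4 − 3 = 1
n=10: ⌈(11·113)/355⌉ − ⌈(10·113)/355⌉ = ⌈1243/355⌉ − ⌈1130/355⌉ = 4 − 4 = 0
n=11: ⌈(12·113)/355⌉ − ⌈(11·113)/355⌉ = ⌈1356/355⌉ − ⌈1243/355⌉ = 4 − 4 = 0
n=12: ⌈(13·113)/355⌉ − ⌈(12·113)/355⌉ = ⌈1469/355⌉ − ⌈1356/355⌉ = 5 − 4 = 1
n=13: ⌈(14·113)/355⌉ − ⌈(13·113)/355⌉ = ⌈1582/355⌉ − ⌈1469/355⌉ = 5 − 5 = 0
n=14: ⌈(15·113)/355⌉ − ⌈(14·113)/355⌉ = ⌈1695/355⌉ − ⌈1582/355⌉ = 5 − 5 = 0
n=15: ⌈(16·113)/355⌉ − ⌈(15·113)/355⌉ = ⌈1808/355⌉ − ⌈1695/355⌉ = 6 − 5 = 1
n=16: ⌈(17·113)/355⌉ − ⌈(16·113)/355⌉ = ⌈1921/355⌉ − ⌈1808/355⌉ = 6 − 6 = 0
n=17: ⌈(18·113)/355⌉ − ⌈(17·113)/355⌉ = ⌈2034/355⌉ − ⌈1921/355⌉ = 6 − 6 = 0
n=18: ⌈(19·113)/355⌉ − ⌈(18·113)/355⌉ = ⌈2147/355⌉ − ⌈2034/355⌉ = 7 − 6 = 1
n=19: ⌈(20·113)/355⌉ − ⌈(19·113)/355⌉ = ⌈2260/355⌉ − ⌈2147/355⌉ = 7 − 7 = 0
n=20: ⌈(21·113)/355⌉ − ⌈(20·113)/355⌉ = ⌈2373/355⌉ − ⌈2260/355⌉ = 7 − 7 = 0
n=21: ⌈(22·113)/355⌉ − ⌈(21·113)/355⌉ = ⌈2486/355⌉ − ⌈2373/355⌉ = 8 − 7 = 1
n=22: ⌈(23·113)/355⌉ − ⌈(22·113)/355⌉ = ⌈2599/355⌉ − ⌈2486/355⌉ = 8 − 8 = 0
n=23: ⌈(24·113)/355⌉ − ⌈(23·113)/355⌉ = ⌈2712/355⌉ − ⌈2599/355⌉ = 8 − 8 = 0
n=24: ⌈(25·113)/355⌉ − ⌈(24·113)/355⌉ = ⌈2825/355⌉ − ⌈2712/355⌉ = 8 − 8 = 0
n=25: ⌈(26·113)/355⌉ − ⌈(25·113)/355⌉ = ⌈2938/355⌉ − ⌈2825/355⌉ = 9 − 8 = 1
n=26: ⌈(27·113)/355⌉ − ⌈(26·113)/355⌉ = ⌈3051/355⌉ − ⌈2938/355⌉ = 9 − 9 = 0
n=27: ⌈(28·113)/355⌉ − ⌈(27·113)/355⌉ = ⌈3164/355⌉ − ⌈3051/355⌉ = 9 − 9 = 0
n=28: ⌈(29·113)/355⌉ − ⌈(28·113)/355⌉ = ⌈3277/355⌉ − ⌈3164/355⌉ = 10 − 9 = 1
n=29: ⌈(30·113)/355⌉ − ⌈(29·113)/355⌉ = ⌈3390/355⌉ − ⌈3277/355⌉ = 10 − 10 = 0
n=30: ⌈(31·113)/355⌉ − ⌈(30·113)/355⌉ = ⌈3503/355⌉ − ⌈3390/355⌉ = 10 − 10 = 0
n=31: ⌈(32·113)/355⌉ − ⌈(31·113)/355⌉ = ⌈3616/355⌉ − ⌈3503/355⌉ = 11 − 10 = 1
n=32: ⌈(33·113)/355⌉ − ⌈(32·113)/355⌉ = ⌈3729/355⌉ − ⌈3616/355⌉ = 11 − 11 = 0
n=33: ⌈(34·113)/355⌉ − ⌈(33·113)/355⌉ = ⌈3842/355⌉ − ⌈3729/355⌉ = 11 − 11 = 0
n=34: ⌈(35·113)/355⌉ − ⌈(34·113)/355⌉ = ⌈3955/355⌉ − ⌈3842/355⌉ = 12 − 11 = 1
n=35: ⌈(36·113)/355⌉ − ⌈(35·113)/355⌉ = ⌈4068/355⌉ − ⌈3955/355⌉ = 12 − 12 = 0
n=36: ⌈(37·113)/355⌉ − ⌈(36·113)/355⌉ = ⌈4181/355⌉ − ⌈4068/355⌉ = 12 − 12 = 0
n=37: ⌈(38·113)/355⌉ − ⌈(37·113)/355⌉ = ⌈4294/355⌉ − ⌈4181/355⌉ = 13 − 12 = 1
n=38: ⌈(39·113)/355⌉ − ⌈(38·113)/355⌉ = ⌈4407/355⌉ − ⌈4294/355⌉ = 13 − 13 = 0
n=39: ⌈(40·113)/355⌉ − ⌈(39·113)/355⌉ = ⌈4520/355⌉ − ⌈4407/355⌉ = 13 − 13 = 0
n=40: ⌈(41·113)/355⌉ − ⌈(40·113)/355⌉ = ⌈4633/355⌉ − ⌈4520/355⌉ = 14 − 13 = 1
n=41: ⌈(42·113)/355⌉ − ⌈(41·113)/355⌉ = ⌈4746/355⌉ − ⌈4633/355⌉ = 14 − 14 = 0
n=42: ⌈(43·113)/355⌉ − ⌈(42·113)/355⌉ = ⌈4859/355⌉ − ⌈4746/355⌉ = 14 − 14 = 0
n=43: ⌈(44·113)/355⌉ − ⌈(43·113)/355⌉ = ⌈4972/355⌉ − ⌈4859/355⌉ = 15 − 14 = 1
n=44: ⌈(45·113)/355⌉ − ⌈(44·113)/355⌉ = ⌈5085/355⌉ − ⌈4972/355⌉ = 15 − 15 = 0
n=45: ⌈(46·113)/355⌉ − ⌈(45·113)/355⌉ = ⌈5198/355⌉ − ⌈5085/355⌉ = 15 − 15 = 0
n=46: ⌈(47·113)/355⌉ − ⌈(46·113)/355⌉ = ⌈5311/355⌉ − ⌈5198/355⌉ = 15 − 15 = 0
n=47: ⌈(48·113)/355⌉ − ⌈(47·113)/355⌉ = ⌈5424/355⌉ − ⌈5311/355⌉ = 16 − 15 = 1
n=48: ⌈(49·113)/355⌉ − ⌈(48·113)/355⌉ = ⌈5537/355⌉ − ⌈5424/355⌉ = 16 − 16 = 0
n=49: ⌈(50·113)/355⌉ − ⌈(49·113)/355⌉ = ⌈5650/355⌉ − ⌈5537/355⌉ = 16 − 16 = 0
n=50: ⌈(51·113)/355⌉ − ⌈(50·113)/355⌉ = ⌈5763/355⌉ − ⌈5650/355⌉ = 17 − 16 = 1
n=51: ⌈(52·113)/355⌉ − ⌈(51·113)/355⌉ = ⌈5876/355⌉ − ⌈5763/355⌉ = 17 − 17 = 0
n=52: ⌈(53·113)/355⌉ − ⌈(52·113)/355⌉ = ⌈5989/355⌉ − ⌈5876/355⌉ = 17 − 17 = 0
n=53: ⌈(54·113)/355⌉ − ⌈(53·113)/355⌉ = ⌈6102/355⌉ − ⌈5989/355⌉ = 18 − 17 = 1
n=54: ⌈(55·113)/355⌉ − ⌈(54·113)/355⌉ = ⌈6215/355⌉ − ⌈6102/355⌉ = 18 − 18 = 0
n=55: ⌈(56·113)/355⌉ − ⌈(55·113)/355⌉ = ⌈6328/355⌉ − ⌈6215/355⌉ = 18 − 18 = 0
n=56: ⌈(57·113)/355⌉ − ⌈(56·113)/355⌉ = ⌈6441/355⌉ − ⌈6328/355⌉ = 19 − 18 = 1
n=57: ⌈(58·113)/355⌉ − ⌈(57·113)/355⌉ = ⌈6554/355⌉ − ⌈6441/355⌉ = 19 − 19 = 0
n=58: ⌈(59·113)/355⌉ − ⌈(58·113)/355⌉ = ⌈6667/355⌉ − ⌈6554/355⌉ = 19 − 19 = 0
n=59: ⌈(60·113)/355⌉ − ⌈(59·113)/355⌉ = ⌈6780/355⌉ − ⌈6667/355⌉ = 20 − 19 = 1
n=60: ⌈(61·113)/355⌉ − ⌈(60·113)/355⌉ = ⌈6893/355⌉ − ⌈6780/355⌉ = 20 − 20 = 0
n=61: ⌈(62·113)/355⌉ − ⌈(61·113)/355⌉ = ⌈7006/355⌉ − ⌈6893/355⌉ = 20 − 20 = 0
n=62: ⌈(63·113)/355⌉ − ⌈(62·113)/355⌉ = ⌈7119/355⌉ − ⌈7006/355⌉ = 21 − 20 = 1
n=63: ⌈(64·113)/355⌉ − ⌈(63·113)/355⌉ = ⌈7232/355⌉ − ⌈7119/355⌉ = 21 − 21 = 0
n=64: ⌈(65·113)/355⌉ − ⌈(64·113)/355⌉ = ⌈7345/355⌉ − ⌈7232/355⌉ = 21 − 21 = 0
n=65: ⌈(66·113)/355⌉ − ⌈(65·113)/355⌉ = ⌈7458/355⌉ − ⌈7345/355⌉ = 22 − 21 = 1
n=66: ⌈(67·113)/355⌉ − ⌈(66·113)/355⌉ = ⌈7571/355⌉ − ⌈7458/355⌉ = 22 − 22 = 0
n=67: ⌈(68·113)/355⌉ − ⌈(67·113)/355⌉ = ⌈7684/355⌉ − ⌈7571/355⌉ = 22 − 22 = 0
n=68: ⌈(69·113)/355⌉ − ⌈(68·113)/355⌉ = ⌈7797/355⌉ − ⌈7684/355⌉ = 22 − 22 = 0
n=69: ⌈(70·113)/355⌉ − ⌈(69·113)/355⌉ = ⌈7910/355⌉ − ⌈7797/355⌉ = 23 − 22 = 1
n=70: ⌈(71·113)/355⌉ − ⌈(70·113)/355⌉ = ⌈8023/355⌉ − ⌈7910/355⌉ = 23 − 23 = 0
n=71: ⌈(72·113)/355⌉ − ⌈(71·113)/355⌉ = ⌈8136/355⌉ − ⌈8023/355⌉ = 23 − 23 = 0
n=72: ⌈(73·113)/355⌉ − ⌈(72·113)/355⌉ = ⌈8249/355⌉ − ⌈8136/355⌉ = 24 − 23 = 1
n=73: ⌈(74·113)/355⌉ − ⌈(73·113)/355⌉ = ⌈8362/355⌉ − ⌈8249/355⌉ = 24 − 24 = 0
n=74: ⌈(75·113)/355⌉ − ⌈(74·113)/355⌉ = ⌈8475/355⌉ − ⌈8362/355⌉ = 24 − 24 = 0
n=75: ⌈(76·113)/355⌉ − ⌈(75·113)/355⌉ = ⌈8588/355⌉ − ⌈8475/355⌉ = 25 − 24 = 1
n=76: ⌈(77·113)/355⌉ − ⌈(76·113)/355⌉ = ⌈8701/355⌉ − ⌈8588/355⌉ = 25 − 25 = 0
n=77: ⌈(78·113)/355⌉ − ⌈(77·113)/355⌉ = ⌈8814/355⌉ − ⌈8701/355⌉ = 25 − 25 = 0
n=78: ⌈(79·113)/355⌉ − ⌈(78·113)/355⌉ = ⌈8927/355⌉ − ⌈8814/355⌉ = 26 − 25 = 1
n=79: ⌈(80·113)/355⌉ − ⌈(79·113)/355⌉ = ⌈9040/355⌉ − ⌈8927/355⌉ = 26 − 26 = 0
n=80: ⌈(81·113)/355⌉ − ⌈(80·113)/355⌉ = ⌈9153/355⌉ − ⌈9040/355⌉ = 26 − 26 = 0
n=81: ⌈(82·113)/355⌉ − ⌈(81·113)/355⌉ = ⌈9266/355⌉ − ⌈9153/355⌉ = 27 − 26 = 1
n=82: ⌈(83·113)/355⌉ − ⌈(82·113)/355⌉ = ⌈9379/355⌉ − ⌈9266/355⌉ = 27 − 27 = 0
n=83: ⌈(84·113)/355⌉ − ⌈(83·113)/355⌉ = ⌈9492/355⌉ − ⌈9379/355⌉ = 27 − 27 = 0


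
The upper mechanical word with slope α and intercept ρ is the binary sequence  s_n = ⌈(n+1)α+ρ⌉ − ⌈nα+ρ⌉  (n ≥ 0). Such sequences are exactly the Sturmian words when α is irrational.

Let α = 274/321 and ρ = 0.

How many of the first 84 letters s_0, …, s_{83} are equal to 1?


72

#1s = Σ_{n=0}^{83} s_n = Σ_{n=0}^{83} (⌈(n+1)α+ρ⌉ − ⌈nα+ρ⌉)
the sum telescopes: every ⌈nα+ρ⌉ with 0 < n < 84 appears once with + and once with −, leaving ⌈84α+ρ⌉ − ⌈0·α+ρ⌉
84α + ρ = (84·274) / 321 = 23016/321
ρ = 0/321
⌈23016/321⌉ = 72,  ⌈0/321⌉ = 0
#1s = 72 − 0 = 72


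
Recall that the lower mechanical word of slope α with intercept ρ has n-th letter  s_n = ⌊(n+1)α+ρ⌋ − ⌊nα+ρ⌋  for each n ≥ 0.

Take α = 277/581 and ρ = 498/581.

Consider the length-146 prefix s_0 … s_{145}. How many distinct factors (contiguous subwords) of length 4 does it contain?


t_n = ⌊(n·277+498)/581⌋ for n = 0 … 146:
  n=0…9: ⌊498/581⌋=0 ⌊775/581⌋=1 ⌊1052/581⌋=1 ⌊1329/581⌋=2 ⌊1606/581⌋=2 ⌊1883/581⌋=3 ⌊2160/581⌋=3 ⌊2437/581⌋=4 ⌊2714/581⌋=4 ⌊2991/581⌋=5
  n=10…19: ⌊3268/581⌋=5 ⌊3545/581⌋=6 ⌊3822/581⌋=6 ⌊4099/581⌋=7 ⌊4376/581⌋=7 ⌊4653/581⌋=8 ⌊4930/581⌋=8 ⌊5207/581⌋=8 ⌊5484/581⌋=9 ⌊5761/581⌋=9
  n=20…29: ⌊6038/581⌋=10 ⌊6315/581⌋=10 ⌊6592/581⌋=11 ⌊6869/581⌋=11 ⌊7146/581⌋=12 ⌊7423/581⌋=12 ⌊7700/581⌋=13 ⌊7977/581⌋=13 ⌊8254/581⌋=14 ⌊8531/581⌋=14
  n=30…39: ⌊8808/581⌋=15 ⌊9085/581⌋=15 ⌊9362/581⌋=16 ⌊9639/581⌋=16 ⌊9916/581⌋=17 ⌊10193/581⌋=17 ⌊10470/581⌋=18 ⌊10747/581⌋=18 ⌊11024/581⌋=18 ⌊11301/581⌋=19
  n=40…49: ⌊11578/581⌋=19 ⌊11855/581⌋=20 ⌊12132/581⌋=20 ⌊12409/581⌋=21 ⌊12686/581⌋=21 ⌊12963/581⌋=22 ⌊13240/581⌋=22 ⌊13517/581⌋=23 ⌊13794/581⌋=23 ⌊14071/581⌋=24
  n=50…59: ⌊14348/581⌋=24 ⌊14625/581⌋=25 ⌊14902/581⌋=25 ⌊15179/581⌋=26 ⌊15456/581⌋=26 ⌊15733/581⌋=27 ⌊16010/581⌋=27 ⌊16287/581⌋=28 ⌊16564/581⌋=28 ⌊16841/581⌋=28
  n=60…69: ⌊17118/581⌋=29 ⌊17395/581⌋=29 ⌊17672/581⌋=30 ⌊17949/581⌋=30 ⌊18226/581⌋=31 ⌊18503/581⌋=31 ⌊18780/581⌋=32 ⌊19057/581⌋=32 ⌊19334/581⌋=33 ⌊19611/581⌋=33
  n=70…79: ⌊19888/581⌋=34 ⌊20165/581⌋=34 ⌊20442/581⌋=35 ⌊20719/581⌋=35 ⌊20996/581⌋=36 ⌊21273/581⌋=36 ⌊21550/581⌋=37 ⌊21827/581⌋=37 ⌊22104/581⌋=38 ⌊22381/581⌋=38
  n=80…89: ⌊22658/581⌋=38 ⌊22935/581⌋=39 ⌊23212/581⌋=39 ⌊23489/581⌋=40 ⌊23766/581⌋=40 ⌊24043/581⌋=41 ⌊24320/581⌋=41 ⌊24597/581⌋=42 ⌊24874/581⌋=42 ⌊25151/581⌋=43
  n=90…99: ⌊25428/581⌋=43 ⌊25705/581⌋=44 ⌊25982/581⌋=44 ⌊26259/581⌋=45 ⌊26536/581⌋=45 ⌊26813/581⌋=46 ⌊27090/581⌋=46 ⌊27367/581⌋=47 ⌊27644/581⌋=47 ⌊27921/581⌋=48
  n=100…109: ⌊28198/581⌋=48 ⌊28475/581⌋=49 ⌊28752/581⌋=49 ⌊29029/581⌋=49 ⌊29306/581⌋=50 ⌊29583/581⌋=50 ⌊29860/581⌋=51 ⌊30137/581⌋=51 ⌊30414/581⌋=52 ⌊30691/581⌋=52
  n=110…119: ⌊30968/581⌋=53 ⌊31245/581⌋=53 ⌊31522/581⌋=54 ⌊31799/581⌋=54 ⌊32076/581⌋=55 ⌊32353/581⌋=55 ⌊32630/581⌋=56 ⌊32907/581⌋=56 ⌊33184/581⌋=57 ⌊33461/581⌋=57
  n=120…129: ⌊33738/581⌋=58 ⌊34015/581⌋=58 ⌊34292/581⌋=59 ⌊34569/581⌋=59 ⌊34846/581⌋=59 ⌊35123/581⌋=60 ⌊35400/581⌋=60 ⌊35677/581⌋=61 ⌊35954/581⌋=61 ⌊36231/581⌋=62
  n=130…139: ⌊36508/581⌋=62 ⌊36785/581⌋=63 ⌊37062/581⌋=63 ⌊37339/581⌋=64 ⌊37616/581⌋=64 ⌊37893/581⌋=65 ⌊38170/581⌋=65 ⌊38447/581⌋=66 ⌊38724/581⌋=66 ⌊39001/581⌋=67
  n=140…146: ⌊39278/581⌋=67 ⌊39555/581⌋=68 ⌊39832/581⌋=68 ⌊40109/581⌋=69 ⌊40386/581⌋=69 ⌊40663/581⌋=69 ⌊40940/581⌋=70
s_n = t_(n+1) − t_n for n = 0 … 145 gives
prefix = 10101010101010100101010101010101010100101010101010101010100101010101010101010100101010101010101010101001010101010101010101001010101010101010101001
slide a length-4 window over [0..3] … [142..145] (143 windows); first occurrence of each distinct factor:
  [  0..  3] 1010
  [  1..  4] 0101
  [ 13.. 16] 0100
  [ 14.. 17] 1001
  [ 15.. 18] 0010
  (the other 138 windows repeat one of these)
distinct factors: {0010, 0100, 0101, 1001, 1010}
count = 5  (Sturmian bound for length 4 is 5)

5


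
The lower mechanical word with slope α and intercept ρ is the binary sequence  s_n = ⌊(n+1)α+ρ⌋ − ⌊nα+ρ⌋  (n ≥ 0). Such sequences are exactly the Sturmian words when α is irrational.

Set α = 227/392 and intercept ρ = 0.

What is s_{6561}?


0

(n+1)α + ρ = (6562·227) / 392 = 1489574/392
nα + ρ     = (6561·227) / 392 = 1489347/392
⌊1489574/392⌋ = 3799,  ⌊1489347/392⌋ = 3799
s_{6561} = 3799 − 3799 = 0


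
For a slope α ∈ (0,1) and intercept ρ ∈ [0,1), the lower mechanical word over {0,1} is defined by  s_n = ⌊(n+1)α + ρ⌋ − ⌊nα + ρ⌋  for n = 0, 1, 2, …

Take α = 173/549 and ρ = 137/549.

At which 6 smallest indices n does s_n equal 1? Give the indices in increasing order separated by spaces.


2 5 8 11 15 18

n=0: ⌊310/549⌋−⌊137/549⌋ = 0−0 = 0
n=1: ⌊483/549⌋−⌊310/549⌋ = 0−0 = 0
n=2: ⌊656/549⌋−⌊483/549⌋ = 1−0 = 1  ← one
n=3: ⌊829/549⌋−⌊656/549⌋ = 1−1 = 0
n=4: ⌊1002/549⌋−⌊829/549⌋ = 1−1 = 0
n=5: ⌊1175/549⌋−⌊1002/549⌋ = 2−1 = 1  ← one
n=6: ⌊1348/549⌋−⌊1175/549⌋ = 2−2 = 0
n=7: ⌊1521/549⌋−⌊1348/549⌋ = 2−2 = 0
n=8: ⌊1694/549⌋−⌊1521/549⌋ = 3−2 = 1  ← one
n=9: ⌊1867/549⌋−⌊1694/549⌋ = 3−3 = 0
n=10: ⌊2040/549⌋−⌊1867/549⌋ = 3−3 = 0
n=11: ⌊2213/549⌋−⌊2040/549⌋ = 4−3 = 1  ← one
n=12: ⌊2386/549⌋−⌊2213/549⌋ = 4−4 = 0
n=13: ⌊2559/549⌋−⌊2386/549⌋ = 4−4 = 0
n=14: ⌊2732/549⌋−⌊2559/549⌋ = 4−4 = 0
n=15: ⌊2905/549⌋−⌊2732/549⌋ = 5−4 = 1  ← one
n=16: ⌊3078/549⌋−⌊2905/549⌋ = 5−5 = 0
n=17: ⌊3251/549⌋−⌊3078/549⌋ = 5−5 = 0
n=18: ⌊3424/549⌋−⌊3251/549⌋ = 6−5 = 1  ← one
positions of the first 6 ones: 2 5 8 11 15 18


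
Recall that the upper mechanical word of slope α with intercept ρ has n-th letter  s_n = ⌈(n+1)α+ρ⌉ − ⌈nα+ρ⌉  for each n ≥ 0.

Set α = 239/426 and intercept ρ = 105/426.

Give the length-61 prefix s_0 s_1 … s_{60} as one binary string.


n=0: ⌈(1·239+105)/426⌉ − ⌈(0·239+105)/426⌉ = ⌈344/426⌉ − ⌈105/426⌉ = 1 − 1 = 0
n=1: ⌈(2·239+105)/426⌉ − ⌈(1·239+105)/426⌉ = ⌈583/426⌉ − ⌈344/426⌉ = 2 − 1 = 1
n=2: ⌈(3·239+105)/426⌉ − ⌈(2·239+105)/426⌉ = ⌈822/426⌉ − ⌈583/426⌉ = 2 − 2 = 0
n=3: ⌈(4·239+105)/426⌉ − ⌈(3·239+105)/426⌉ = ⌈1061/426⌉ − ⌈822/426⌉ = 3 − 2 = 1
n=4: ⌈(5·239+105)/426⌉ − ⌈(4·239+105)/426⌉ = ⌈1300/426⌉ − ⌈1061/426⌉ = 4 − 3 = 1
n=5: ⌈(6·239+105)/426⌉ − ⌈(5·239+105)/426⌉ = ⌈1539/426⌉ − ⌈1300/426⌉ = 4 − 4 = 0
n=6: ⌈(7·239+105)/426⌉ − ⌈(6·239+105)/426⌉ = ⌈1778/426⌉ − ⌈1539/426⌉ = 5 − 4 = 1
n=7: ⌈(8·239+105)/426⌉ − ⌈(7·239+105)/426⌉ = ⌈2017/426⌉ − ⌈1778/426⌉ = 5 − 5 = 0
n=8: ⌈(9·239+105)/426⌉ − ⌈(8·239+105)/426⌉ = ⌈2256/426⌉ − ⌈2017/426⌉ = 6 − 5 = 1
n=9: ⌈(10·239+105)/426⌉ − ⌈(9·239+105)/426⌉ = ⌈2495/426⌉ − ⌈2256/426⌉ = 6 − 6 = 0
n=10: ⌈(11·239+105)/426⌉ − ⌈(10·239+105)/426⌉ = ⌈2734/426⌉ − ⌈2495/426⌉ = 7 − 6 = 1
n=11: ⌈(12·239+105)/426⌉ − ⌈(11·239+105)/426⌉ = ⌈2973/426⌉ − ⌈2734/426⌉ = 7 − 7 = 0
n=12: ⌈(13·239+105)/426⌉ − ⌈(12·239+105)/426⌉ = ⌈3212/426⌉ − ⌈2973/426⌉ = 8 − 7 = 1
n=13: ⌈(14·239+105)/426⌉ − ⌈(13·239+105)/426⌉ = ⌈3451/426⌉ − ⌈3212/426⌉ = 9 − 8 = 1
n=14: ⌈(15·239+105)/426⌉ − ⌈(14·239+105)/426⌉ = ⌈3690/426⌉ − ⌈3451/426⌉ = 9 − 9 = 0
n=15: ⌈(16·239+105)/426⌉ − ⌈(15·239+105)/426⌉ = ⌈3929/426⌉ − ⌈3690/426⌉ = 10 − 9 = 1
n=16: ⌈(17·239+105)/426⌉ − ⌈(16·239+105)/426⌉ = ⌈4168/426⌉ − ⌈3929/426⌉ = 10 − 10 = 0
n=17: ⌈(18·239+105)/426⌉ − ⌈(17·239+105)/426⌉ = ⌈4407/426⌉ − ⌈4168/426⌉ = 11 − 10 = 1
n=18: ⌈(19·239+105)/426⌉ − ⌈(18·239+105)/426⌉ = ⌈4646/426⌉ − ⌈4407/426⌉ = 11 − 11 = 0
n=19: ⌈(20·239+105)/426⌉ − ⌈(19·239+105)/426⌉ = ⌈4885/426⌉ − ⌈4646/426⌉ = 12 − 11 = 1
n=20: ⌈(21·239+105)/426⌉ − ⌈(20·239+105)/426⌉ = ⌈5124/426⌉ − ⌈4885/426⌉ = 13 − 12 = 1
n=21: ⌈(22·239+105)/426⌉ − ⌈(21·239+105)/426⌉ = ⌈5363/426⌉ − ⌈5124/426⌉ = 13 − 13 = 0
n=22: ⌈(23·239+105)/426⌉ − ⌈(22·239+105)/426⌉ = ⌈5602/426⌉ − ⌈5363/426⌉ = 14 − 13 = 1
n=23: ⌈(24·239+105)/426⌉ − ⌈(23·239+105)/426⌉ = ⌈5841/426⌉ − ⌈5602/426⌉ = 14 − 14 = 0
n=24: ⌈(25·239+105)/426⌉ − ⌈(24·239+105)/426⌉ = ⌈6080/426⌉ − ⌈5841/426⌉ = 15 − 14 = 1
n=25: ⌈(26·239+105)/426⌉ − ⌈(25·239+105)/426⌉ = ⌈6319/426⌉ − ⌈6080/426⌉ = 15 − 15 = 0
n=26: ⌈(27·239+105)/426⌉ − ⌈(26·239+105)/426⌉ = ⌈6558/426⌉ − ⌈6319/426⌉ = 16 − 15 = 1
n=27: ⌈(28·239+105)/426⌉ − ⌈(27·239+105)/426⌉ = ⌈6797/426⌉ − ⌈6558/426⌉ = 16 − 16 = 0
n=28: ⌈(29·239+105)/426⌉ − ⌈(28·239+105)/426⌉ = ⌈7036/426⌉ − ⌈6797/426⌉ = 17 − 16 = 1
n=29: ⌈(30·239+105)/426⌉ − ⌈(29·239+105)/426⌉ = ⌈7275/426⌉ − ⌈7036/426⌉ = 18 − 17 = 1
n=30: ⌈(31·239+105)/426⌉ − ⌈(30·239+105)/426⌉ = ⌈7514/426⌉ − ⌈7275/426⌉ = 18 − 18 = 0
n=31: ⌈(32·239+105)/426⌉ − ⌈(31·239+105)/426⌉ = ⌈7753/426⌉ − ⌈7514/426⌉ = 19 − 18 = 1
n=32: ⌈(33·239+105)/426⌉ − ⌈(32·239+105)/426⌉ = ⌈7992/426⌉ − ⌈7753/426⌉ = 19 − 19 = 0
n=33: ⌈(34·239+105)/426⌉ − ⌈(33·239+105)/426⌉ = ⌈8231/426⌉ − ⌈7992/426⌉ = 20 − 19 = 1
n=34: ⌈(35·239+105)/426⌉ − ⌈(34·239+105)/426⌉ = ⌈8470/426⌉ − ⌈8231/426⌉ = 20 − 20 = 0
n=35: ⌈(36·239+105)/426⌉ − ⌈(35·239+105)/426⌉ = ⌈8709/426⌉ − ⌈8470/426⌉ = 21 − 20 = 1
n=36: ⌈(37·239+105)/426⌉ − ⌈(36·239+105)/426⌉ = ⌈8948/426⌉ − ⌈8709/426⌉ = 22 − 21 = 1
n=37: ⌈(38·239+105)/426⌉ − ⌈(37·239+105)/426⌉ = ⌈9187/426⌉ − ⌈8948/426⌉ = 22 − 22 = 0
n=38: ⌈(39·239+105)/426⌉ − ⌈(38·239+105)/426⌉ = ⌈9426/426⌉ − ⌈9187/426⌉ = 23 − 22 = 1
n=39: ⌈(40·239+105)/426⌉ − ⌈(39·239+105)/426⌉ = ⌈9665/426⌉ − ⌈9426/426⌉ = 23 − 23 = 0
n=40: ⌈(41·239+105)/426⌉ − ⌈(40·239+105)/426⌉ = ⌈9904/426⌉ − ⌈9665/426⌉ = 24 − 23 = 1
n=41: ⌈(42·239+105)/426⌉ − ⌈(41·239+105)/426⌉ = ⌈10143/426⌉ − ⌈9904/426⌉ = 24 − 24 = 0
n=42: ⌈(43·239+105)/426⌉ − ⌈(42·239+105)/426⌉ = ⌈10382/426⌉ − ⌈10143/426⌉ = 25 − 24 = 1
n=43: ⌈(44·239+105)/426⌉ − ⌈(43·239+105)/426⌉ = ⌈10621/426⌉ − ⌈10382/426⌉ = 25 − 25 = 0
n=44: ⌈(45·239+105)/426⌉ − ⌈(44·239+105)/426⌉ = ⌈10860/426⌉ − ⌈10621/426⌉ = 26 − 25 = 1
n=45: ⌈(46·239+105)/426⌉ − ⌈(45·239+105)/426⌉ = ⌈11099/426⌉ − ⌈10860/426⌉ = 27 − 26 = 1
n=46: ⌈(47·239+105)/426⌉ − ⌈(46·239+105)/426⌉ = ⌈11338/426⌉ − ⌈11099/426⌉ = 27 − 27 = 0
n=47: ⌈(48·239+105)/426⌉ − ⌈(47·239+105)/426⌉ = ⌈11577/426⌉ − ⌈11338/426⌉ = 28 − 27 = 1
n=48: ⌈(49·239+105)/426⌉ − ⌈(48·239+105)/426⌉ = ⌈11816/426⌉ − ⌈11577/426⌉ = 28 − 28 = 0
n=49: ⌈(50·239+105)/426⌉ − ⌈(49·239+105)/426⌉ = ⌈12055/426⌉ − ⌈11816/426⌉ = 29 − 28 = 1
n=50: ⌈(51·239+105)/426⌉ − ⌈(50·239+105)/426⌉ = ⌈12294/426⌉ − ⌈12055/426⌉ = 29 − 29 = 0
n=51: ⌈(52·239+105)/426⌉ − ⌈(51·239+105)/426⌉ = ⌈12533/426⌉ − ⌈12294/426⌉ = 30 − 29 = 1
n=52: ⌈(53·239+105)/426⌉ − ⌈(52·239+105)/426⌉ = ⌈12772/426⌉ − ⌈12533/426⌉ = 30 − 30 = 0
n=53: ⌈(54·239+105)/426⌉ − ⌈(53·239+105)/426⌉ = ⌈13011/426⌉ − ⌈12772/426⌉ = 31 − 30 = 1
n=54: ⌈(55·239+105)/426⌉ − ⌈(54·239+105)/426⌉ = ⌈13250/426⌉ − ⌈13011/426⌉ = 32 − 31 = 1
n=55: ⌈(56·239+105)/426⌉ − ⌈(55·239+105)/426⌉ = ⌈13489/426⌉ − ⌈13250/426⌉ = 32 − 32 = 0
n=56: ⌈(57·239+105)/426⌉ − ⌈(56·239+105)/426⌉ = ⌈13728/426⌉ − ⌈13489/426⌉ = 33 − 32 = 1
n=57: ⌈(58·239+105)/426⌉ − ⌈(57·239+105)/426⌉ = ⌈13967/426⌉ − ⌈13728/426⌉ = 33 − 33 = 0
n=58: ⌈(59·239+105)/426⌉ − ⌈(58·239+105)/426⌉ = ⌈14206/426⌉ − ⌈13967/426⌉ = 34 − 33 = 1
n=59: ⌈(60·239+105)/426⌉ − ⌈(59·239+105)/426⌉ = ⌈14445/426⌉ − ⌈14206/426⌉ = 34 − 34 = 0
n=60: ⌈(61·239+105)/426⌉ − ⌈(60·239+105)/426⌉ = ⌈14684/426⌉ − ⌈14445/426⌉ = 35 − 34 = 1

0101101010101101010110101010110101011010101011010101011010101


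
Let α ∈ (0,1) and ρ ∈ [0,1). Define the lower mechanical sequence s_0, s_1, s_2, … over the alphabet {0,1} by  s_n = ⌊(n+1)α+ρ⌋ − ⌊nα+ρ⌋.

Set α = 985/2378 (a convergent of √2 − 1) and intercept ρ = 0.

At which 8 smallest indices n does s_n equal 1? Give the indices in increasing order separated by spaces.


n=0: ⌊985/2378⌋−⌊0/2378⌋ = 0−0 = 0
n=1: ⌊1970/2378⌋−⌊985/2378⌋ = 0−0 = 0
n=2: ⌊2955/2378⌋−⌊1970/2378⌋ = 1−0 = 1  ← one
n=3: ⌊3940/2378⌋−⌊2955/2378⌋ = 1−1 = 0
n=4: ⌊4925/2378⌋−⌊3940/2378⌋ = 2−1 = 1  ← one
n=5: ⌊5910/2378⌋−⌊4925/2378⌋ = 2−2 = 0
n=6: ⌊6895/2378⌋−⌊5910/2378⌋ = 2−2 = 0
n=7: ⌊7880/2378⌋−⌊6895/2378⌋ = 3−2 = 1  ← one
n=8: ⌊8865/2378⌋−⌊7880/2378⌋ = 3−3 = 0
n=9: ⌊9850/2378⌋−⌊8865/2378⌋ = 4−3 = 1  ← one
n=10: ⌊10835/2378⌋−⌊9850/2378⌋ = 4−4 = 0
n=11: ⌊11820/2378⌋−⌊10835/2378⌋ = 4−4 = 0
n=12: ⌊12805/2378⌋−⌊11820/2378⌋ = 5−4 = 1  ← one
n=13: ⌊13790/2378⌋−⌊12805/2378⌋ = 5−5 = 0
n=14: ⌊14775/2378⌋−⌊13790/2378⌋ = 6−5 = 1  ← one
n=15: ⌊15760/2378⌋−⌊14775/2378⌋ = 6−6 = 0
n=16: ⌊16745/2378⌋−⌊15760/2378⌋ = 7−6 = 1  ← one
n=17: ⌊17730/2378⌋−⌊16745/2378⌋ = 7−7 = 0
n=18: ⌊18715/2378⌋−⌊17730/2378⌋ = 7−7 = 0
n=19: ⌊19700/2378⌋−⌊18715/2378⌋ = 8−7 = 1  ← one
positions of the first 8 ones: 2 4 7 9 12 14 16 19

2 4 7 9 12 14 16 19


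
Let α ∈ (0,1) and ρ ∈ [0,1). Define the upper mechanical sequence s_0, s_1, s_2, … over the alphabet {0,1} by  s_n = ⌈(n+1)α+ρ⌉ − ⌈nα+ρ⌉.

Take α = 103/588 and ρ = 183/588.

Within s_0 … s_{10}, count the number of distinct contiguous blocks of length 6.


6

t_n = ⌈(n·103+183)/588⌉ for n = 0 … 11:
  n=0…9: ⌈183/588⌉=1 ⌈286/588⌉=1 ⌈389/588⌉=1 ⌈492/588⌉=1 ⌈595/588⌉=2 ⌈698/588⌉=2 ⌈801/588⌉=2 ⌈904/588⌉=2 ⌈1007/588⌉=2 ⌈1110/588⌉=2
  n=10…11: ⌈1213/588⌉=3 ⌈1316/588⌉=3
s_n = t_(n+1) − t_n for n = 0 … 10 gives
prefix = 00010000010
slide a length-6 window over [0..5] … [5..10] (6 windows); first occurrence of each distinct factor:
  [  0..  5] 000100
  [  1..  6] 001000
  [  2..  7] 010000
  [  3..  8] 100000
  [  4..  9] 000001
  [  5.. 10] 000010
distinct factors: {000001, 000010, 000100, 001000, 010000, 100000}
count = 6  (Sturmian bound for length 6 is 7)


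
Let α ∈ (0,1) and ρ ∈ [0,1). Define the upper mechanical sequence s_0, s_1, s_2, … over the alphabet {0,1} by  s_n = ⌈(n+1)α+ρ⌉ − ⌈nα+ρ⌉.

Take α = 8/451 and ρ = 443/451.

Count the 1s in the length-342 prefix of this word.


#1s = Σ_{n=0}^{341} s_n = Σ_{n=0}^{341} (⌈(n+1)α+ρ⌉ − ⌈nα+ρ⌉)
the sum telescopes: every ⌈nα+ρ⌉ with 0 < n < 342 appears once with + and once with −, leaving ⌈342α+ρ⌉ − ⌈0·α+ρ⌉
342α + ρ = (342·8 + 443) / 451 = 3179/451
ρ = 443/451
⌈3179/451⌉ = 8,  ⌈443/451⌉ = 1
#1s = 8 − 1 = 7

7


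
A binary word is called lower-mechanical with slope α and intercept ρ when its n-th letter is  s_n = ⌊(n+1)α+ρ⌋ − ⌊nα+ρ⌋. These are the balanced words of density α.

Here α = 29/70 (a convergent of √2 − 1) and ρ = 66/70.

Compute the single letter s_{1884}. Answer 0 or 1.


(n+1)α + ρ = (1885·29 + 66) / 70 = 54731/70
nα + ρ     = (1884·29 + 66) / 70 = 54702/70
⌊54731/70⌋ = 781,  ⌊54702/70⌋ = 781
s_{1884} = 781 − 781 = 0

0


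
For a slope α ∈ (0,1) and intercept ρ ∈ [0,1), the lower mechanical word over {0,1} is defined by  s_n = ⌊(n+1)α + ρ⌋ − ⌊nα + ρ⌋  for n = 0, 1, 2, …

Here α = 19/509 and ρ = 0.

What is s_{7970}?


(n+1)α + ρ = (7971·19) / 509 = 151449/509
nα + ρ     = (7970·19) / 509 = 151430/509
⌊151449/509⌋ = 297,  ⌊151430/509⌋ = 297
s_{7970} = 297 − 297 = 0

0


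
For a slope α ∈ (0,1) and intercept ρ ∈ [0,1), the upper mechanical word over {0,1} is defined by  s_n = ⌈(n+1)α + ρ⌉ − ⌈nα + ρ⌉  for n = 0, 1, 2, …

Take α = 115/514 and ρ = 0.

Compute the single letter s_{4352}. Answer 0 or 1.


(n+1)α + ρ = (4353·115) / 514 = 500595/514
nα + ρ     = (4352·115) / 514 = 500480/514
⌈500595/514⌉ = 974,  ⌈500480/514⌉ = 974
s_{4352} = 974 − 974 = 0

0


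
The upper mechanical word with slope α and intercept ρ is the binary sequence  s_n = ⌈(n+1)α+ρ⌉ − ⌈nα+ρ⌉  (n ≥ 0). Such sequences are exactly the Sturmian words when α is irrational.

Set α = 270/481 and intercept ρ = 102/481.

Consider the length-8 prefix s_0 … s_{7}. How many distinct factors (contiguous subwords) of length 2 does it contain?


t_n = ⌈(n·270+102)/481⌉ for n = 0 … 8:
  n=0…8: ⌈102/481⌉=1 ⌈372/481⌉=1 ⌈642/481⌉=2 ⌈912/481⌉=2 ⌈1182/481⌉=3 ⌈1452/481⌉=4 ⌈1722/481⌉=4 ⌈1992/481⌉=5 ⌈2262/481⌉=5
s_n = t_(n+1) − t_n for n = 0 … 7 gives
prefix = 01011010
slide a length-2 window over [0..1] … [6..7] (7 windows); first occurrence of each distinct factor:
  [  0..  1] 01
  [  1..  2] 10
  [  3..  4] 11
  (the other 4 windows repeat one of these)
distinct factors: {01, 10, 11}
count = 3  (Sturmian bound for length 2 is 3)

3


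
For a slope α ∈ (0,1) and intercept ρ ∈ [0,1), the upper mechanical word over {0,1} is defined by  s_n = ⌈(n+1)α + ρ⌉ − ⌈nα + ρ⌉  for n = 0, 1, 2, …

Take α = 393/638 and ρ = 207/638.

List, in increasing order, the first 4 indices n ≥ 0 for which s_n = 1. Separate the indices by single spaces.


1 2 4 5

n=0: ⌈600/638⌉−⌈207/638⌉ = 1−1 = 0
n=1: ⌈993/638⌉−⌈600/638⌉ = 2−1 = 1  ← one
n=2: ⌈1386/638⌉−⌈993/638⌉ = 3−2 = 1  ← one
n=3: ⌈1779/638⌉−⌈1386/638⌉ = 3−3 = 0
n=4: ⌈2172/638⌉−⌈1779/638⌉ = 4−3 = 1  ← one
n=5: ⌈2565/638⌉−⌈2172/638⌉ = 5−4 = 1  ← one
positions of the first 4 ones: 1 2 4 5


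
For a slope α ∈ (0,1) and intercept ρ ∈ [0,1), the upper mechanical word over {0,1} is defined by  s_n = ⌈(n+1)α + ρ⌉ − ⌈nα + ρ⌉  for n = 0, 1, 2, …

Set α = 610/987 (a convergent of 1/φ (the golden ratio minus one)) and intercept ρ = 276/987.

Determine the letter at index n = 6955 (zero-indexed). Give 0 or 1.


1

(n+1)α + ρ = (6956·610 + 276) / 987 = 4243436/987
nα + ρ     = (6955·610 + 276) / 987 = 4242826/987
⌈4243436/987⌉ = 4300,  ⌈4242826/987⌉ = 4299
s_{6955} = 4300 − 4299 = 1


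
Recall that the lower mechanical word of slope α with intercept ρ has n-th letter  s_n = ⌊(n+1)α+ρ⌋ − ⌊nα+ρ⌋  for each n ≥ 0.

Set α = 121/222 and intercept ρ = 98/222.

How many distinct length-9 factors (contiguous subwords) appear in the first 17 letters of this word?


8

t_n = ⌊(n·121+98)/222⌋ for n = 0 … 17:
  n=0…9: ⌊98/222⌋=0 ⌊219/222⌋=0 ⌊340/222⌋=1 ⌊461/222⌋=2 ⌊582/222⌋=2 ⌊703/222⌋=3 ⌊824/222⌋=3 ⌊945/222⌋=4 ⌊1066/222⌋=4 ⌊1187/222⌋=5
  n=10…17: ⌊1308/222⌋=5 ⌊1429/222⌋=6 ⌊1550/222⌋=6 ⌊1671/222⌋=7 ⌊1792/222⌋=8 ⌊1913/222⌋=8 ⌊2034/222⌋=9 ⌊2155/222⌋=9
s_n = t_(n+1) − t_n for n = 0 … 16 gives
prefix = 01101010101011010
slide a length-9 window over [0..8] … [8..16] (9 windows); first occurrence of each distinct factor:
  [  0..  8] 011010101
  [  1..  9] 110101010
  [  2.. 10] 101010101
  [  3.. 11] 010101010
  [  5.. 13] 010101011
  [  6.. 14] 101010110
  [  7.. 15] 010101101
  [  8.. 16] 101011010
  (the other 1 window repeats one of these)
distinct factors: {010101010, 010101011, 010101101, 011010101, 101010101, 101010110, 101011010, 110101010}
count = 8  (Sturmian bound for length 9 is 10)


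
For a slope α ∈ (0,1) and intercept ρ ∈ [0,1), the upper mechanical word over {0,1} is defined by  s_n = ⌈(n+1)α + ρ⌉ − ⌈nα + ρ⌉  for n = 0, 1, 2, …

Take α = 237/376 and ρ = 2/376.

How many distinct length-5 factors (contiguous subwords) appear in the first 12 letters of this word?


t_n = ⌈(n·237+2)/376⌉ for n = 0 … 12:
  n=0…9: ⌈2/376⌉=1 ⌈239/376⌉=1 ⌈476/376⌉=2 ⌈713/376⌉=2 ⌈950/376⌉=3 ⌈1187/376⌉=4 ⌈1424/376⌉=4 ⌈1661/376⌉=5 ⌈1898/376⌉=6 ⌈2135/376⌉=6
  n=10…12: ⌈2372/376⌉=7 ⌈2609/376⌉=7 ⌈2846/376⌉=8
s_n = t_(n+1) − t_n for n = 0 … 11 gives
prefix = 010110110101
slide a length-5 window over [0..4] … [7..11] (8 windows); first occurrence of each distinct factor:
  [  0..  4] 01011
  [  1..  5] 10110
  [  2..  6] 01101
  [  3..  7] 11011
  [  6.. 10] 11010
  [  7.. 11] 10101
  (the other 2 windows repeat one of these)
distinct factors: {01011, 01101, 10101, 10110, 11010, 11011}
count = 6  (Sturmian bound for length 5 is 6)

6


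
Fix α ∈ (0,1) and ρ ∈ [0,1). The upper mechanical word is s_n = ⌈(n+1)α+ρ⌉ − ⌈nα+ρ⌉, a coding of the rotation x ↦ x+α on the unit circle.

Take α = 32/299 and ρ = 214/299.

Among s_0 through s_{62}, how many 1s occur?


#1s = Σ_{n=0}^{62} s_n = Σ_{n=0}^{62} (⌈(n+1)α+ρ⌉ − ⌈nα+ρ⌉)
the sum telescopes: every ⌈nα+ρ⌉ with 0 < n < 63 appears once with + and once with −, leaving ⌈63α+ρ⌉ − ⌈0·α+ρ⌉
63α + ρ = (63·32 + 214) / 299 = 2230/299
ρ = 214/299
⌈2230/299⌉ = 8,  ⌈214/299⌉ = 1
#1s = 8 − 1 = 7

7


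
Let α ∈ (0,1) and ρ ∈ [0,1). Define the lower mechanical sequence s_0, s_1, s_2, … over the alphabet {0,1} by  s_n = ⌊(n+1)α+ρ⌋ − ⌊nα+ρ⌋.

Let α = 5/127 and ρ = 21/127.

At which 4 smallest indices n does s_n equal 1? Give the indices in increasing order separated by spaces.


21 46 71 97

n=0: ⌊26/127⌋−⌊21/127⌋ = 0−0 = 0
n=1: ⌊31/127⌋−⌊26/127⌋ = 0−0 = 0
  …
n=21: ⌊131/127⌋−⌊126/127⌋ = 1−0 = 1  ← one
n=22: ⌊136/127⌋−⌊131/127⌋ = 1−1 = 0
n=23: ⌊141/127⌋−⌊136/127⌋ = 1−1 = 0
  …
n=46: ⌊256/127⌋−⌊251/127⌋ = 2−1 = 1  ← one
n=47: ⌊261/127⌋−⌊256/127⌋ = 2−2 = 0
n=48: ⌊266/127⌋−⌊261/127⌋ = 2−2 = 0
  …
n=71: ⌊381/127⌋−⌊376/127⌋ = 3−2 = 1  ← one
n=72: ⌊386/127⌋−⌊381/127⌋ = 3−3 = 0
n=73: ⌊391/127⌋−⌊386/127⌋ = 3−3 = 0
  …
n=97: ⌊511/127⌋−⌊506/127⌋ = 4−3 = 1  ← one
positions of the first 4 ones: 21 46 71 97


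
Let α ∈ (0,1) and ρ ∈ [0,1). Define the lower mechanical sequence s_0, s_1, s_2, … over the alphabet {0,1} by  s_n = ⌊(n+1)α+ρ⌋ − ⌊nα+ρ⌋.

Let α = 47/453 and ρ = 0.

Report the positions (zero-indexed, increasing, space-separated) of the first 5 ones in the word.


9 19 28 38 48

n=0: ⌊47/453⌋−⌊0/453⌋ = 0−0 = 0
n=1: ⌊94/453⌋−⌊47/453⌋ = 0−0 = 0
n=2: ⌊141/453⌋−⌊94/453⌋ = 0−0 = 0
n=3: ⌊188/453⌋−⌊141/453⌋ = 0−0 = 0
n=4: ⌊235/453⌋−⌊188/453⌋ = 0−0 = 0
n=5: ⌊282/453⌋−⌊235/453⌋ = 0−0 = 0
n=6: ⌊329/453⌋−⌊282/453⌋ = 0−0 = 0
n=7: ⌊376/453⌋−⌊329/453⌋ = 0−0 = 0
n=8: ⌊423/453⌋−⌊376/453⌋ = 0−0 = 0
n=9: ⌊470/453⌋−⌊423/453⌋ = 1−0 = 1  ← one
n=10: ⌊517/453⌋−⌊470/453⌋ = 1−1 = 0
n=11: ⌊564/453⌋−⌊517/453⌋ = 1−1 = 0
n=12: ⌊611/453⌋−⌊564/453⌋ = 1−1 = 0
n=13: ⌊658/453⌋−⌊611/453⌋ = 1−1 = 0
n=14: ⌊705/453⌋−⌊658/453⌋ = 1−1 = 0
n=15: ⌊752/453⌋−⌊705/453⌋ = 1−1 = 0
n=16: ⌊799/453⌋−⌊752/453⌋ = 1−1 = 0
n=17: ⌊846/453⌋−⌊799/453⌋ = 1−1 = 0
n=18: ⌊893/453⌋−⌊846/453⌋ = 1−1 = 0
n=19: ⌊940/453⌋−⌊893/453⌋ = 2−1 = 1  ← one
n=20: ⌊987/453⌋−⌊940/453⌋ = 2−2 = 0
n=21: ⌊1034/453⌋−⌊987/453⌋ = 2−2 = 0
n=22: ⌊1081/453⌋−⌊1034/453⌋ = 2−2 = 0
n=23: ⌊1128/453⌋−⌊1081/453⌋ = 2−2 = 0
n=24: ⌊1175/453⌋−⌊1128/453⌋ = 2−2 = 0
n=25: ⌊1222/453⌋−⌊1175/453⌋ = 2−2 = 0
n=26: ⌊1269/453⌋−⌊1222/453⌋ = 2−2 = 0
n=27: ⌊1316/453⌋−⌊1269/453⌋ = 2−2 = 0
n=28: ⌊1363/453⌋−⌊1316/453⌋ = 3−2 = 1  ← one
n=29: ⌊1410/453⌋−⌊1363/453⌋ = 3−3 = 0
n=30: ⌊1457/453⌋−⌊1410/453⌋ = 3−3 = 0
n=31: ⌊1504/453⌋−⌊1457/453⌋ = 3−3 = 0
n=32: ⌊1551/453⌋−⌊1504/453⌋ = 3−3 = 0
n=33: ⌊1598/453⌋−⌊1551/453⌋ = 3−3 = 0
n=34: ⌊1645/453⌋−⌊1598/453⌋ = 3−3 = 0
n=35: ⌊1692/453⌋−⌊1645/453⌋ = 3−3 = 0
n=36: ⌊1739/453⌋−⌊1692/453⌋ = 3−3 = 0
n=37: ⌊1786/453⌋−⌊1739/453⌋ = 3−3 = 0
n=38: ⌊1833/453⌋−⌊1786/453⌋ = 4−3 = 1  ← one
n=39: ⌊1880/453⌋−⌊1833/453⌋ = 4−4 = 0
n=40: ⌊1927/453⌋−⌊1880/453⌋ = 4−4 = 0
n=41: ⌊1974/453⌋−⌊1927/453⌋ = 4−4 = 0
n=42: ⌊2021/453⌋−⌊1974/453⌋ = 4−4 = 0
n=43: ⌊2068/453⌋−⌊2021/453⌋ = 4−4 = 0
n=44: ⌊2115/453⌋−⌊2068/453⌋ = 4−4 = 0
n=45: ⌊2162/453⌋−⌊2115/453⌋ = 4−4 = 0
n=46: ⌊2209/453⌋−⌊2162/453⌋ = 4−4 = 0
n=47: ⌊2256/453⌋−⌊2209/453⌋ = 4−4 = 0
n=48: ⌊2303/453⌋−⌊2256/453⌋ = 5−4 = 1  ← one
positions of the first 5 ones: 9 19 28 38 48


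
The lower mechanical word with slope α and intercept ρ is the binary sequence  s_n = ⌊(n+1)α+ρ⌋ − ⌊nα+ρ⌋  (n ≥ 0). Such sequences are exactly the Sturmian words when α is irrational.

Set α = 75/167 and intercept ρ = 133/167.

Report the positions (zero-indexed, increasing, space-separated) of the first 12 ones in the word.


n=0: ⌊208/167⌋−⌊133/167⌋ = 1−0 = 1  ← one
n=1: ⌊283/167⌋−⌊208/167⌋ = 1−1 = 0
n=2: ⌊358/167⌋−⌊283/167⌋ = 2−1 = 1  ← one
n=3: ⌊433/167⌋−⌊358/167⌋ = 2−2 = 0
n=4: ⌊508/167⌋−⌊433/167⌋ = 3−2 = 1  ← one
n=5: ⌊583/167⌋−⌊508/167⌋ = 3−3 = 0
n=6: ⌊658/167⌋−⌊583/167⌋ = 3−3 = 0
n=7: ⌊733/167⌋−⌊658/167⌋ = 4−3 = 1  ← one
n=8: ⌊808/167⌋−⌊733/167⌋ = 4−4 = 0
n=9: ⌊883/167⌋−⌊808/167⌋ = 5−4 = 1  ← one
n=10: ⌊958/167⌋−⌊883/167⌋ = 5−5 = 0
n=11: ⌊1033/167⌋−⌊958/167⌋ = 6−5 = 1  ← one
n=12: ⌊1108/167⌋−⌊1033/167⌋ = 6−6 = 0
n=13: ⌊1183/167⌋−⌊1108/167⌋ = 7−6 = 1  ← one
n=14: ⌊1258/167⌋−⌊1183/167⌋ = 7−7 = 0
n=15: ⌊1333/167⌋−⌊1258/167⌋ = 7−7 = 0
n=16: ⌊1408/167⌋−⌊1333/167⌋ = 8−7 = 1  ← one
n=17: ⌊1483/167⌋−⌊1408/167⌋ = 8−8 = 0
n=18: ⌊1558/167⌋−⌊1483/167⌋ = 9−8 = 1  ← one
n=19: ⌊1633/167⌋−⌊1558/167⌋ = 9−9 = 0
n=20: ⌊1708/167⌋−⌊1633/167⌋ = 10−9 = 1  ← one
n=21: ⌊1783/167⌋−⌊1708/167⌋ = 10−10 = 0
n=22: ⌊1858/167⌋−⌊1783/167⌋ = 11−10 = 1  ← one
n=23: ⌊1933/167⌋−⌊1858/167⌋ = 11−11 = 0
n=24: ⌊2008/167⌋−⌊1933/167⌋ = 12−11 = 1  ← one
positions of the first 12 ones: 0 2 4 7 9 11 13 16 18 20 22 24

0 2 4 7 9 11 13 16 18 20 22 24


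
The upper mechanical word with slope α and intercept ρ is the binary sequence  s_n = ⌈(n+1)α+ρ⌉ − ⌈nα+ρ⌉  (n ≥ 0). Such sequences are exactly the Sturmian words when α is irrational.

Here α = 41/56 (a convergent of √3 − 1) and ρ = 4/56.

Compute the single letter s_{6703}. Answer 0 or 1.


(n+1)α + ρ = (6704·41 + 4) / 56 = 274868/56
nα + ρ     = (6703·41 + 4) / 56 = 274827/56
⌈274868/56⌉ = 4909,  ⌈274827/56⌉ = 4908
s_{6703} = 4909 − 4908 = 1

1


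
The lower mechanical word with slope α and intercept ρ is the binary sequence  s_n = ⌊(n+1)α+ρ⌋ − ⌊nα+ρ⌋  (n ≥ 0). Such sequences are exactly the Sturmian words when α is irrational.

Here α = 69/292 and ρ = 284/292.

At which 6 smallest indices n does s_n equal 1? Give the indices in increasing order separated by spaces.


0 4 8 12 17 21

n=0: ⌊353/292⌋−⌊284/292⌋ = 1−0 = 1  ← one
n=1: ⌊422/292⌋−⌊353/292⌋ = 1−1 = 0
n=2: ⌊491/292⌋−⌊422/292⌋ = 1−1 = 0
n=3: ⌊560/292⌋−⌊491/292⌋ = 1−1 = 0
n=4: ⌊629/292⌋−⌊560/292⌋ = 2−1 = 1  ← one
n=5: ⌊698/292⌋−⌊629/292⌋ = 2−2 = 0
n=6: ⌊767/292⌋−⌊698/292⌋ = 2−2 = 0
n=7: ⌊836/292⌋−⌊767/292⌋ = 2−2 = 0
n=8: ⌊905/292⌋−⌊836/292⌋ = 3−2 = 1  ← one
n=9: ⌊974/292⌋−⌊905/292⌋ = 3−3 = 0
n=10: ⌊1043/292⌋−⌊974/292⌋ = 3−3 = 0
n=11: ⌊1112/292⌋−⌊1043/292⌋ = 3−3 = 0
n=12: ⌊1181/292⌋−⌊1112/292⌋ = 4−3 = 1  ← one
n=13: ⌊1250/292⌋−⌊1181/292⌋ = 4−4 = 0
n=14: ⌊1319/292⌋−⌊1250/292⌋ = 4−4 = 0
n=15: ⌊1388/292⌋−⌊1319/292⌋ = 4−4 = 0
n=16: ⌊1457/292⌋−⌊1388/292⌋ = 4−4 = 0
n=17: ⌊1526/292⌋−⌊1457/292⌋ = 5−4 = 1  ← one
n=18: ⌊1595/292⌋−⌊1526/292⌋ = 5−5 = 0
n=19: ⌊1664/292⌋−⌊1595/292⌋ = 5−5 = 0
n=20: ⌊1733/292⌋−⌊1664/292⌋ = 5−5 = 0
n=21: ⌊1802/292⌋−⌊1733/292⌋ = 6−5 = 1  ← one
positions of the first 6 ones: 0 4 8 12 17 21


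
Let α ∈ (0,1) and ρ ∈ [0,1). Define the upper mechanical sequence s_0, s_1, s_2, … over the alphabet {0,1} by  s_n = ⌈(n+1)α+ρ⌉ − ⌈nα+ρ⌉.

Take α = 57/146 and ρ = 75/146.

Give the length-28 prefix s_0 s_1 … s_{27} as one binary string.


n=0: ⌈(1·57+75)/146⌉ − ⌈(0·57+75)/146⌉ = ⌈132/146⌉ − ⌈75/146⌉ = 1 − 1 = 0
n=1: ⌈(2·57+75)/146⌉ − ⌈(1·57+75)/146⌉ = ⌈189/146⌉ − ⌈132/146⌉ = 2 − 1 = 1
n=2: ⌈(3·57+75)/146⌉ − ⌈(2·57+75)/146⌉ = ⌈246/146⌉ − ⌈189/146⌉ = 2 − 2 = 0
n=3: ⌈(4·57+75)/146⌉ − ⌈(3·57+75)/146⌉ = ⌈303/146⌉ − ⌈246/146⌉ = 3 − 2 = 1
n=4: ⌈(5·57+75)/146⌉ − ⌈(4·57+75)/146⌉ = ⌈360/146⌉ − ⌈303/146⌉ = 3 − 3 = 0
n=5: ⌈(6·57+75)/146⌉ − ⌈(5·57+75)/146⌉ = ⌈417/146⌉ − ⌈360/146⌉ = 3 − 3 = 0
n=6: ⌈(7·57+75)/146⌉ − ⌈(6·57+75)/146⌉ = ⌈474/146⌉ − ⌈417/146⌉ = 4 − 3 = 1
n=7: ⌈(8·57+75)/146⌉ − ⌈(7·57+75)/146⌉ = ⌈531/146⌉ − ⌈474/146⌉ = 4 − 4 = 0
n=8: ⌈(9·57+75)/146⌉ − ⌈(8·57+75)/146⌉ = ⌈588/146⌉ − ⌈531/146⌉ = 5 − 4 = 1
n=9: ⌈(10·57+75)/146⌉ − ⌈(9·57+75)/146⌉ = ⌈645/146⌉ − ⌈588/146⌉ = 5 − 5 = 0
n=10: ⌈(11·57+75)/146⌉ − ⌈(10·57+75)/146⌉ = ⌈702/146⌉ − ⌈645/146⌉ = 5 − 5 = 0
n=11: ⌈(12·57+75)/146⌉ − ⌈(11·57+75)/146⌉ = ⌈759/146⌉ − ⌈702/146⌉ = 6 − 5 = 1
n=12: ⌈(13·57+75)/146⌉ − ⌈(12·57+75)/146⌉ = ⌈816/146⌉ − ⌈759/146⌉ = 6 − 6 = 0
n=13: ⌈(14·57+75)/146⌉ − ⌈(13·57+75)/146⌉ = ⌈873/146⌉ − ⌈816/146⌉ = 6 − 6 = 0
n=14: ⌈(15·57+75)/146⌉ − ⌈(14·57+75)/146⌉ = ⌈930/146⌉ − ⌈873/146⌉ = 7 − 6 = 1
n=15: ⌈(16·57+75)/146⌉ − ⌈(15·57+75)/146⌉ = ⌈987/146⌉ − ⌈930/146⌉ = 7 − 7 = 0
n=16: ⌈(17·57+75)/146⌉ − ⌈(16·57+75)/146⌉ = ⌈1044/146⌉ − ⌈987/146⌉ = 8 − 7 = 1
n=17: ⌈(18·57+75)/146⌉ − ⌈(17·57+75)/146⌉ = ⌈1101/146⌉ − ⌈1044/146⌉ = 8 − 8 = 0
n=18: ⌈(19·57+75)/146⌉ − ⌈(18·57+75)/146⌉ = ⌈1158/146⌉ − ⌈1101/146⌉ = 8 − 8 = 0
n=19: ⌈(20·57+75)/146⌉ − ⌈(19·57+75)/146⌉ = ⌈1215/146⌉ − ⌈1158/146⌉ = 9 − 8 = 1
n=20: ⌈(21·57+75)/146⌉ − ⌈(20·57+75)/146⌉ = ⌈1272/146⌉ − ⌈1215/146⌉ = 9 − 9 = 0
n=21: ⌈(22·57+75)/146⌉ − ⌈(21·57+75)/146⌉ = ⌈1329/146⌉ − ⌈1272/146⌉ = 10 − 9 = 1
n=22: ⌈(23·57+75)/146⌉ − ⌈(22·57+75)/146⌉ = ⌈1386/146⌉ − ⌈1329/146⌉ = 10 − 10 = 0
n=23: ⌈(24·57+75)/146⌉ − ⌈(23·57+75)/146⌉ = ⌈1443/146⌉ − ⌈1386/146⌉ = 10 − 10 = 0
n=24: ⌈(25·57+75)/146⌉ − ⌈(24·57+75)/146⌉ = ⌈1500/146⌉ − ⌈1443/146⌉ = 11 − 10 = 1
n=25: ⌈(26·57+75)/146⌉ − ⌈(25·57+75)/146⌉ = ⌈1557/146⌉ − ⌈1500/146⌉ = 11 − 11 = 0
n=26: ⌈(27·57+75)/146⌉ − ⌈(26·57+75)/146⌉ = ⌈1614/146⌉ − ⌈1557/146⌉ = 12 − 11 = 1
n=27: ⌈(28·57+75)/146⌉ − ⌈(27·57+75)/146⌉ = ⌈1671/146⌉ − ⌈1614/146⌉ = 12 − 12 = 0

0101001010010010100101001010
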